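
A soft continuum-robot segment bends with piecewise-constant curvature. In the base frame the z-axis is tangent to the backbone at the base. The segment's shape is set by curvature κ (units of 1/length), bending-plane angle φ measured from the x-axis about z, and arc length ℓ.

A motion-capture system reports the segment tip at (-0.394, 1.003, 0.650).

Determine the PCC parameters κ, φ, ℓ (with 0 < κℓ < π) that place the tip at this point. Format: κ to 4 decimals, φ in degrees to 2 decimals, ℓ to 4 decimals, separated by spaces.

ρ = √(x²+y²) = √(-0.394² + 1.003²) = 1.07761
φ = atan2(y, x) mod 360° = atan2(1.003, -0.394) = 111.4460°
|p|² = ρ² + z² = 1.07761² + 0.650² = 1.58375
κ = 2ρ / |p|² = 2×1.07761 / 1.58375 = 1.36084
θ = 2·atan2(ρ, z) = 2·atan2(1.07761, 0.650) = 2.05607 rad
ℓ = θ/κ = 2.05607/1.36084 = 1.51089

1.3608 111.45 1.5109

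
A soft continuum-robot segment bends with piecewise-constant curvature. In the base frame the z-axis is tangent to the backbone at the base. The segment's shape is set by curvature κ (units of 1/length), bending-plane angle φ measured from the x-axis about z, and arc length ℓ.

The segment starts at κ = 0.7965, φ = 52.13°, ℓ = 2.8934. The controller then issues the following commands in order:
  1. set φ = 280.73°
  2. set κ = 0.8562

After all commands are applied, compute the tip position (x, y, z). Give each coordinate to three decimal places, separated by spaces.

0.389 -2.051 0.720

initial: κ=0.7965, φ=52.13°, ℓ=2.8934
cmd 1: set φ=280.73° → (κ,φ,ℓ)=(0.7965,280.73°,2.8934) → tip=(0.3903,-2.0596,0.9324)
cmd 2: set κ=0.8562 → (κ,φ,ℓ)=(0.8562,280.73°,2.8934) → tip=(0.3887,-2.0511,0.7200)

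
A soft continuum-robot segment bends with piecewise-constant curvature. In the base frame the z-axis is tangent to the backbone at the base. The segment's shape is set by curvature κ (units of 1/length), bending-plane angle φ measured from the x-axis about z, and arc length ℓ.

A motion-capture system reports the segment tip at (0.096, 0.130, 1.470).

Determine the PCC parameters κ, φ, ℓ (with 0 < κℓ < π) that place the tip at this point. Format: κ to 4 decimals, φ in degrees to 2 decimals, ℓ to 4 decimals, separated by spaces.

ρ = √(x²+y²) = √(0.096² + 0.130²) = 0.16160
φ = atan2(y, x) mod 360° = atan2(0.130, 0.096) = 53.5556°
|p|² = ρ² + z² = 0.16160² + 1.470² = 2.18702
κ = 2ρ / |p|² = 2×0.16160 / 2.18702 = 0.14779
θ = 2·atan2(ρ, z) = 2·atan2(0.16160, 1.470) = 0.21899 rad
ℓ = θ/κ = 0.21899/0.14779 = 1.48182

0.1478 53.56 1.4818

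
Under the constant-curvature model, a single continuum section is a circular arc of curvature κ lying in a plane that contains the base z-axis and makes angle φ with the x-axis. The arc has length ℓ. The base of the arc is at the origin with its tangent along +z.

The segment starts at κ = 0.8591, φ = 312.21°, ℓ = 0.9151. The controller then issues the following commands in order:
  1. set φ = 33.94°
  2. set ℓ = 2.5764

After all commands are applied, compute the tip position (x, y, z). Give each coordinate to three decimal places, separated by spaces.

1.544 1.039 0.932

initial: κ=0.8591, φ=312.21°, ℓ=0.9151
cmd 1: set φ=33.94° → (κ,φ,ℓ)=(0.8591,33.94°,0.9151) → tip=(0.2834,0.1907,0.8237)
cmd 2: set ℓ=2.5764 → (κ,φ,ℓ)=(0.8591,33.94°,2.5764) → tip=(1.5444,1.0394,0.9318)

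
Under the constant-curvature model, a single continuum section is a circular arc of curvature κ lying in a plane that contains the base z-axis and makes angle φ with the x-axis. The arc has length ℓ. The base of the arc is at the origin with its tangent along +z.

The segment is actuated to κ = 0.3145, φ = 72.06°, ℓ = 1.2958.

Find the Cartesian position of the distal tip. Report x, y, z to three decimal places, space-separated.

0.080 0.248 1.260

θ = κ·ℓ = 0.3145 × 1.2958 = 0.40753 rad
ρ = (1 − cos θ)/κ = (1 − 0.91810)/0.3145 = 0.26040
z = sin θ / κ = 0.39634/0.3145 = 1.26023
x = ρ cos φ = 0.26040 × cos(72.06°) = 0.08021
y = ρ sin φ = 0.26040 × sin(72.06°) = 0.24774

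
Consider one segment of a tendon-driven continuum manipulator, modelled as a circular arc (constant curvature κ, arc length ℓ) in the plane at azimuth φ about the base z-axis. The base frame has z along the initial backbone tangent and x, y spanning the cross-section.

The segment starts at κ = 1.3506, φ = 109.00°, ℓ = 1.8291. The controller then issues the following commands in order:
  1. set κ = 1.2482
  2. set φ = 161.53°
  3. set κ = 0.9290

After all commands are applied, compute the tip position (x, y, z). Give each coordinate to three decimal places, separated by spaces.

initial: κ=1.3506, φ=109.00°, ℓ=1.8291
cmd 1: set κ=1.2482 → (κ,φ,ℓ)=(1.2482,109.00°,1.8291) → tip=(-0.4313,1.2526,0.6064)
cmd 2: set φ=161.53° → (κ,φ,ℓ)=(1.2482,161.53°,1.8291) → tip=(-1.2565,0.4197,0.6064)
cmd 3: set κ=0.9290 → (κ,φ,ℓ)=(0.9290,161.53°,1.8291) → tip=(-1.1518,0.3847,1.0676)

-1.152 0.385 1.068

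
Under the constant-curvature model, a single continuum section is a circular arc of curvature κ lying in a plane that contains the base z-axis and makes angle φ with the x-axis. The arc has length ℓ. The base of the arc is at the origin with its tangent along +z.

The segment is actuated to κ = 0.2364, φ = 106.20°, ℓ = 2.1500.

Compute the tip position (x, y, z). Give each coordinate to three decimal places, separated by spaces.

-0.149 0.513 2.059

θ = κ·ℓ = 0.2364 × 2.1500 = 0.50826 rad
ρ = (1 − cos θ)/κ = (1 − 0.87359)/0.2364 = 0.53472
z = sin θ / κ = 0.48666/0.2364 = 2.05862
x = ρ cos φ = 0.53472 × cos(106.20°) = -0.14918
y = ρ sin φ = 0.53472 × sin(106.20°) = 0.51349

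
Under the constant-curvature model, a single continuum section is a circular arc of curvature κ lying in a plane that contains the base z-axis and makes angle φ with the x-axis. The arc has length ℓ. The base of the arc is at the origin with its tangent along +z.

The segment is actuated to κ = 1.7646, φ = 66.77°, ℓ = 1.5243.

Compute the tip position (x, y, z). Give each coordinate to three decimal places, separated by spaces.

θ = κ·ℓ = 1.7646 × 1.5243 = 2.68978 rad
ρ = (1 − cos θ)/κ = (1 − -0.89966)/1.7646 = 1.07654
z = sin θ / κ = 0.43660/1.7646 = 0.24742
x = ρ cos φ = 1.07654 × cos(66.77°) = 0.42461
y = ρ sin φ = 1.07654 × sin(66.77°) = 0.98926

0.425 0.989 0.247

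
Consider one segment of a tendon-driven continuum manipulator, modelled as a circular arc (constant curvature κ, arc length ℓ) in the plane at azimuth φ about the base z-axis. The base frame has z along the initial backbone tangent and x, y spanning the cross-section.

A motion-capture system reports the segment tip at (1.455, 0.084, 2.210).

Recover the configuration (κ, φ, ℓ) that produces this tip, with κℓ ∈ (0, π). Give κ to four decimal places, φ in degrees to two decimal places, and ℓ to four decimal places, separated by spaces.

ρ = √(x²+y²) = √(1.455² + 0.084²) = 1.45742
φ = atan2(y, x) mod 360° = atan2(0.084, 1.455) = 3.3041°
|p|² = ρ² + z² = 1.45742² + 2.210² = 7.00818
κ = 2ρ / |p|² = 2×1.45742 / 7.00818 = 0.41592
θ = 2·atan2(ρ, z) = 2·atan2(1.45742, 2.210) = 1.16600 rad
ℓ = θ/κ = 1.16600/0.41592 = 2.80343

0.4159 3.30 2.8034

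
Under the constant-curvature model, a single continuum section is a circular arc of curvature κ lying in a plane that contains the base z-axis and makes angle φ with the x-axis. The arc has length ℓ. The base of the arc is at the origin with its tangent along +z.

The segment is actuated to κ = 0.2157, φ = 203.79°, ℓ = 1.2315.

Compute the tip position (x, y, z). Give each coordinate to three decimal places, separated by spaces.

-0.149 -0.066 1.217

θ = κ·ℓ = 0.2157 × 1.2315 = 0.26563 rad
ρ = (1 − cos θ)/κ = (1 − 0.96493)/0.2157 = 0.16260
z = sin θ / κ = 0.26252/0.2157 = 1.21707
x = ρ cos φ = 0.16260 × cos(203.79°) = -0.14879
y = ρ sin φ = 0.16260 × sin(203.79°) = -0.06559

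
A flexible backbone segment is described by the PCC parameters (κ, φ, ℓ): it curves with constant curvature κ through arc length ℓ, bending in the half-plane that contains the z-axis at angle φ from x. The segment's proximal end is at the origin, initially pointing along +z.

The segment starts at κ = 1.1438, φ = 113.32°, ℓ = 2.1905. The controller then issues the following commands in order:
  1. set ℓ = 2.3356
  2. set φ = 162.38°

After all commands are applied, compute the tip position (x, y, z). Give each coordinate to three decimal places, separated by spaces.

initial: κ=1.1438, φ=113.32°, ℓ=2.1905
cmd 1: set ℓ=2.3356 → (κ,φ,ℓ)=(1.1438,113.32°,2.3356) → tip=(-0.6546,1.5186,0.3961)
cmd 2: set φ=162.38° → (κ,φ,ℓ)=(1.1438,162.38°,2.3356) → tip=(-1.5761,0.5006,0.3961)

-1.576 0.501 0.396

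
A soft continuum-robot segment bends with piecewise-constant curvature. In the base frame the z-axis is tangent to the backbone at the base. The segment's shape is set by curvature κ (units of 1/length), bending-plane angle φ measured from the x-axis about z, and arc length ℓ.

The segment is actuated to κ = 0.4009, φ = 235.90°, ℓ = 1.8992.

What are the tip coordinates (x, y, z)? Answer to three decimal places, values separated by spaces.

θ = κ·ℓ = 0.4009 × 1.8992 = 0.76139 rad
ρ = (1 − cos θ)/κ = (1 − 0.72388)/0.4009 = 0.68875
z = sin θ / κ = 0.68993/0.4009 = 1.72095
x = ρ cos φ = 0.68875 × cos(235.90°) = -0.38614
y = ρ sin φ = 0.68875 × sin(235.90°) = -0.57033

-0.386 -0.570 1.721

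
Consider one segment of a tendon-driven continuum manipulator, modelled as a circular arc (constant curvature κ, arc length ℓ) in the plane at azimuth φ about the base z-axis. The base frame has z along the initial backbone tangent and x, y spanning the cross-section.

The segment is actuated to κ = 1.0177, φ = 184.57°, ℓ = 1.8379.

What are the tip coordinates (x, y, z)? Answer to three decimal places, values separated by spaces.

-1.269 -0.101 0.939

θ = κ·ℓ = 1.0177 × 1.8379 = 1.87043 rad
ρ = (1 − cos θ)/κ = (1 − -0.29517)/1.0177 = 1.27265
z = sin θ / κ = 0.95544/1.0177 = 0.93883
x = ρ cos φ = 1.27265 × cos(184.57°) = -1.26860
y = ρ sin φ = 1.27265 × sin(184.57°) = -0.10140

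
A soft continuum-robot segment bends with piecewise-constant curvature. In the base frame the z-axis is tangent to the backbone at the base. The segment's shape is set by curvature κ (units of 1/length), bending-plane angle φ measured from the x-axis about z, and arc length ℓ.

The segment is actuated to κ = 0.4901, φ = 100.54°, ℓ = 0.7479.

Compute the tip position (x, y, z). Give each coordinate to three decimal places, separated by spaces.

θ = κ·ℓ = 0.4901 × 0.7479 = 0.36655 rad
ρ = (1 − cos θ)/κ = (1 − 0.93357)/0.4901 = 0.13554
z = sin θ / κ = 0.35839/0.4901 = 0.73126
x = ρ cos φ = 0.13554 × cos(100.54°) = -0.02479
y = ρ sin φ = 0.13554 × sin(100.54°) = 0.13326

-0.025 0.133 0.731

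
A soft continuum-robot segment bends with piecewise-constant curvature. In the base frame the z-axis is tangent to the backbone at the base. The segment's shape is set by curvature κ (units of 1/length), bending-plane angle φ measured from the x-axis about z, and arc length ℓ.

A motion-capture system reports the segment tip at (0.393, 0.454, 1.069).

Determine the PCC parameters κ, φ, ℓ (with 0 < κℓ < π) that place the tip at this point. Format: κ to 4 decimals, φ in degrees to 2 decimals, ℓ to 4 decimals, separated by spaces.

0.7989 49.12 1.2813

ρ = √(x²+y²) = √(0.393² + 0.454²) = 0.60047
φ = atan2(y, x) mod 360° = atan2(0.454, 0.393) = 49.1193°
|p|² = ρ² + z² = 0.60047² + 1.069² = 1.50333
κ = 2ρ / |p|² = 2×0.60047 / 1.50333 = 0.79886
θ = 2·atan2(ρ, z) = 2·atan2(0.60047, 1.069) = 1.02358 rad
ℓ = θ/κ = 1.02358/0.79886 = 1.28131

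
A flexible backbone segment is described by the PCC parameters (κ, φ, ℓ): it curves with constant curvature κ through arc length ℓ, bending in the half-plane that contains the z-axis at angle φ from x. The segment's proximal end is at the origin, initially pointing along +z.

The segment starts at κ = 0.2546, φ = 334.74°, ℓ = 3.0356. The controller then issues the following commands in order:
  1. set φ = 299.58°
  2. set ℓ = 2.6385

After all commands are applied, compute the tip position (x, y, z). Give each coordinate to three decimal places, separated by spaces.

initial: κ=0.2546, φ=334.74°, ℓ=3.0356
cmd 1: set φ=299.58° → (κ,φ,ℓ)=(0.2546,299.58°,3.0356) → tip=(0.5508,-0.9704,2.7423)
cmd 2: set ℓ=2.6385 → (κ,φ,ℓ)=(0.2546,299.58°,2.6385) → tip=(0.4213,-0.7422,2.4445)

0.421 -0.742 2.444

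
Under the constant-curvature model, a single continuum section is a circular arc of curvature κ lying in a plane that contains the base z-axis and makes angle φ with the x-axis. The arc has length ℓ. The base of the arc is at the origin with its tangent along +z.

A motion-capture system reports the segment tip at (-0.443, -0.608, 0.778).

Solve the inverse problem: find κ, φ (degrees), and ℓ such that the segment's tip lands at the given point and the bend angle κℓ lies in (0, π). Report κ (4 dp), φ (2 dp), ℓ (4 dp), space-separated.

1.2846 233.92 1.1966

ρ = √(x²+y²) = √(-0.443² + -0.608²) = 0.75227
φ = atan2(y, x) mod 360° = atan2(-0.608, -0.443) = 233.9222°
|p|² = ρ² + z² = 0.75227² + 0.778² = 1.17120
κ = 2ρ / |p|² = 2×0.75227 / 1.17120 = 1.28462
θ = 2·atan2(ρ, z) = 2·atan2(0.75227, 0.778) = 1.53717 rad
ℓ = θ/κ = 1.53717/1.28462 = 1.19660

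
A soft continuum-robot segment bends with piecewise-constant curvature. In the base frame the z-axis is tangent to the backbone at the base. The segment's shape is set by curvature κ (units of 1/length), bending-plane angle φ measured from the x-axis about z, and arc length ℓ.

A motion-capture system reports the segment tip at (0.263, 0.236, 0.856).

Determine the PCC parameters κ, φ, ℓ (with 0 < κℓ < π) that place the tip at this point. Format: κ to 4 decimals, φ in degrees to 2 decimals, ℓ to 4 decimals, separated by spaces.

ρ = √(x²+y²) = √(0.263² + 0.236²) = 0.35336
φ = atan2(y, x) mod 360° = atan2(0.236, 0.263) = 41.9028°
|p|² = ρ² + z² = 0.35336² + 0.856² = 0.85760
κ = 2ρ / |p|² = 2×0.35336 / 0.85760 = 0.82407
θ = 2·atan2(ρ, z) = 2·atan2(0.35336, 0.856) = 0.78300 rad
ℓ = θ/κ = 0.78300/0.82407 = 0.95015

0.8241 41.90 0.9502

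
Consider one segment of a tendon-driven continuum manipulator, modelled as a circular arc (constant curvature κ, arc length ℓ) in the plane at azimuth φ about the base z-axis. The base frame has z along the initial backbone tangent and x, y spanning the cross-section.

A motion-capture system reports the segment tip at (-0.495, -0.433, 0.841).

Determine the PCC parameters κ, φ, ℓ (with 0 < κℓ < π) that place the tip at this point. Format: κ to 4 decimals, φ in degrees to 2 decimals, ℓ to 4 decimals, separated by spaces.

1.1540 221.18 1.1502

ρ = √(x²+y²) = √(-0.495² + -0.433²) = 0.65766
φ = atan2(y, x) mod 360° = atan2(-0.433, -0.495) = 221.1777°
|p|² = ρ² + z² = 0.65766² + 0.841² = 1.13979
κ = 2ρ / |p|² = 2×0.65766 / 1.13979 = 1.15399
θ = 2·atan2(ρ, z) = 2·atan2(0.65766, 0.841) = 1.32733 rad
ℓ = θ/κ = 1.32733/1.15399 = 1.15021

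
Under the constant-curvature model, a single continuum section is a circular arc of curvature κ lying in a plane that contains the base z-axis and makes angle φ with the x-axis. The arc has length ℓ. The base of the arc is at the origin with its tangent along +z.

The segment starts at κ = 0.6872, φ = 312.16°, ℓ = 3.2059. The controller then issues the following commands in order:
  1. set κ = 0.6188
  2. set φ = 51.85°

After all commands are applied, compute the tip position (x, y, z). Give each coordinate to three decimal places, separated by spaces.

1.399 1.781 1.480

initial: κ=0.6872, φ=312.16°, ℓ=3.2059
cmd 1: set κ=0.6188 → (κ,φ,ℓ)=(0.6188,312.16°,3.2059) → tip=(1.5200,-1.6787,1.4801)
cmd 2: set φ=51.85° → (κ,φ,ℓ)=(0.6188,51.85°,3.2059) → tip=(1.3989,1.7809,1.4801)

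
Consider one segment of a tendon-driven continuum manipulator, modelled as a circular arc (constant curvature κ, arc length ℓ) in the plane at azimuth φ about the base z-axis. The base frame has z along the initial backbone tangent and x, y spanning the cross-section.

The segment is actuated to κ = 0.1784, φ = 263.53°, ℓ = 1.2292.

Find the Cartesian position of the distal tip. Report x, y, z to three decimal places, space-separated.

θ = κ·ℓ = 0.1784 × 1.2292 = 0.21929 rad
ρ = (1 − cos θ)/κ = (1 − 0.97605)/0.1784 = 0.13424
z = sin θ / κ = 0.21754/0.1784 = 1.21937
x = ρ cos φ = 0.13424 × cos(263.53°) = -0.01513
y = ρ sin φ = 0.13424 × sin(263.53°) = -0.13338

-0.015 -0.133 1.219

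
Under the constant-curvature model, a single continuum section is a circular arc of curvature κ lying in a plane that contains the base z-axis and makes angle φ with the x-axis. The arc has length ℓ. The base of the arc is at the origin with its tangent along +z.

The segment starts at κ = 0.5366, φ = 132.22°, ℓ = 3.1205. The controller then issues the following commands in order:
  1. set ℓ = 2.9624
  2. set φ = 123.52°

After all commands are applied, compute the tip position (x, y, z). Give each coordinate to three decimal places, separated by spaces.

-1.048 1.583 1.863

initial: κ=0.5366, φ=132.22°, ℓ=3.1205
cmd 1: set ℓ=2.9624 → (κ,φ,ℓ)=(0.5366,132.22°,2.9624) → tip=(-1.2759,1.4061,1.8633)
cmd 2: set φ=123.52° → (κ,φ,ℓ)=(0.5366,123.52°,2.9624) → tip=(-1.0485,1.5829,1.8633)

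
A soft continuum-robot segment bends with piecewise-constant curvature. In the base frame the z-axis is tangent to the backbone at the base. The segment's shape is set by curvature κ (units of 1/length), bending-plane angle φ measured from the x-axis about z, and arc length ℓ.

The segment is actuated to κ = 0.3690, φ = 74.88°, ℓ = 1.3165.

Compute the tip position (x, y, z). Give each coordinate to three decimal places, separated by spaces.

0.082 0.303 1.265

θ = κ·ℓ = 0.3690 × 1.3165 = 0.48579 rad
ρ = (1 − cos θ)/κ = (1 − 0.88431)/0.3690 = 0.31353
z = sin θ / κ = 0.46691/0.3690 = 1.26533
x = ρ cos φ = 0.31353 × cos(74.88°) = 0.08178
y = ρ sin φ = 0.31353 × sin(74.88°) = 0.30268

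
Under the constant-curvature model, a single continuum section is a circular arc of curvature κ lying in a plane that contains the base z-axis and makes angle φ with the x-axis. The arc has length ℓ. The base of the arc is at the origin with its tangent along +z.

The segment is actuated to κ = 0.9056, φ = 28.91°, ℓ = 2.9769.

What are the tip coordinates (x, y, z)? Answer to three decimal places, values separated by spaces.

θ = κ·ℓ = 0.9056 × 2.9769 = 2.69588 rad
ρ = (1 − cos θ)/κ = (1 − -0.90230)/0.9056 = 2.10060
z = sin θ / κ = 0.43110/0.9056 = 0.47604
x = ρ cos φ = 2.10060 × cos(28.91°) = 1.83882
y = ρ sin φ = 2.10060 × sin(28.91°) = 1.01550

1.839 1.016 0.476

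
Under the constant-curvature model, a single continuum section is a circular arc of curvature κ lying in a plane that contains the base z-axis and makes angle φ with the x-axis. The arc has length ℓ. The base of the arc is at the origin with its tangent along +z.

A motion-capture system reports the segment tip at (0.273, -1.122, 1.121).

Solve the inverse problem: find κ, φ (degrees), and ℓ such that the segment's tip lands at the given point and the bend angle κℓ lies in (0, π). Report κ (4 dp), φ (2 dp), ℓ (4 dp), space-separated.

ρ = √(x²+y²) = √(0.273² + -1.122²) = 1.15474
φ = atan2(y, x) mod 360° = atan2(-1.122, 0.273) = 283.6752°
|p|² = ρ² + z² = 1.15474² + 1.121² = 2.59005
κ = 2ρ / |p|² = 2×1.15474 / 2.59005 = 0.89167
θ = 2·atan2(ρ, z) = 2·atan2(1.15474, 1.121) = 1.60044 rad
ℓ = θ/κ = 1.60044/0.89167 = 1.79488

0.8917 283.68 1.7949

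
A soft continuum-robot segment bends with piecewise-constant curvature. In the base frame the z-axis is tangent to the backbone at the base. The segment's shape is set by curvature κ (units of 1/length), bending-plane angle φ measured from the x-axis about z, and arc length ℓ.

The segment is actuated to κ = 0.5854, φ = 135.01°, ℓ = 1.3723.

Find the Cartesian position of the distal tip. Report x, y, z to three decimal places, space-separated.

θ = κ·ℓ = 0.5854 × 1.3723 = 0.80334 rad
ρ = (1 − cos θ)/κ = (1 − 0.69430)/0.5854 = 0.52220
z = sin θ / κ = 0.71968/0.5854 = 1.22939
x = ρ cos φ = 0.52220 × cos(135.01°) = -0.36932
y = ρ sin φ = 0.52220 × sin(135.01°) = 0.36919

-0.369 0.369 1.229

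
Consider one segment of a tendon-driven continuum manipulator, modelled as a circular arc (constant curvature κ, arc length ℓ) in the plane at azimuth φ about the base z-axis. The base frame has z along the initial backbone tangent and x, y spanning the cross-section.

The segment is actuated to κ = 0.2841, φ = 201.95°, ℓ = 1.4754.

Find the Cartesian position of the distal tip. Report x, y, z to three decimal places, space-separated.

-0.283 -0.114 1.433

θ = κ·ℓ = 0.2841 × 1.4754 = 0.41916 rad
ρ = (1 − cos θ)/κ = (1 − 0.91343)/0.2841 = 0.30471
z = sin θ / κ = 0.40699/0.2841 = 1.43257
x = ρ cos φ = 0.30471 × cos(201.95°) = -0.28263
y = ρ sin φ = 0.30471 × sin(201.95°) = -0.11390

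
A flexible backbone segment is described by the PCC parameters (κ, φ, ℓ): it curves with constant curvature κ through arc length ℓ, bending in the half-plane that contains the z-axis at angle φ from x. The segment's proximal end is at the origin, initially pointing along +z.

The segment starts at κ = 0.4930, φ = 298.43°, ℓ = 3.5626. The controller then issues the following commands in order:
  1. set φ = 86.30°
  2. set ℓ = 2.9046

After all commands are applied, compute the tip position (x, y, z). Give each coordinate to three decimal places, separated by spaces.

initial: κ=0.4930, φ=298.43°, ℓ=3.5626
cmd 1: set φ=86.30° → (κ,φ,ℓ)=(0.4930,86.30°,3.5626) → tip=(0.1550,2.3976,1.9936)
cmd 2: set ℓ=2.9046 → (κ,φ,ℓ)=(0.4930,86.30°,2.9046) → tip=(0.1128,1.7441,2.0089)

0.113 1.744 2.009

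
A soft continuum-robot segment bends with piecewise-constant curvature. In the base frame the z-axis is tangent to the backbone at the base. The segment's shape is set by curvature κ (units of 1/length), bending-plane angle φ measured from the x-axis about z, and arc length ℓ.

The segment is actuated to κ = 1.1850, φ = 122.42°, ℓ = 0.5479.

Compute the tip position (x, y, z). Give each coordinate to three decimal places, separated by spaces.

θ = κ·ℓ = 1.1850 × 0.5479 = 0.64926 rad
ρ = (1 − cos θ)/κ = (1 − 0.79653)/1.1850 = 0.17170
z = sin θ / κ = 0.60460/1.1850 = 0.51021
x = ρ cos φ = 0.17170 × cos(122.42°) = -0.09205
y = ρ sin φ = 0.17170 × sin(122.42°) = 0.14494

-0.092 0.145 0.510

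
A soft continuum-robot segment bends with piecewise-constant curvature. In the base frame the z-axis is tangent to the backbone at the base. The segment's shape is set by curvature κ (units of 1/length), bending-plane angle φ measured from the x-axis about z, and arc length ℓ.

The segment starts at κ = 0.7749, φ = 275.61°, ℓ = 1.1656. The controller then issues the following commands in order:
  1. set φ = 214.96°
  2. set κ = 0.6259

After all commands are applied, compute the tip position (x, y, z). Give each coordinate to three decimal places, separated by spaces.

-0.333 -0.233 1.065

initial: κ=0.7749, φ=275.61°, ℓ=1.1656
cmd 1: set φ=214.96° → (κ,φ,ℓ)=(0.7749,214.96°,1.1656) → tip=(-0.4029,-0.2817,1.0135)
cmd 2: set κ=0.6259 → (κ,φ,ℓ)=(0.6259,214.96°,1.1656) → tip=(-0.3333,-0.2330,1.0649)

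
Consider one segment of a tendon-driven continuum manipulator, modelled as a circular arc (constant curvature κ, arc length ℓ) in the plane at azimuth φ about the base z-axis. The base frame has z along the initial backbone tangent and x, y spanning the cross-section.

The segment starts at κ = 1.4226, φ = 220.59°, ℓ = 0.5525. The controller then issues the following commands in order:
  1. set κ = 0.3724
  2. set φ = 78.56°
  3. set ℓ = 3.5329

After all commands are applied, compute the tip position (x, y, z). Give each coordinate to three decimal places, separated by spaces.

0.398 1.968 2.598

initial: κ=1.4226, φ=220.59°, ℓ=0.5525
cmd 1: set κ=0.3724 → (κ,φ,ℓ)=(0.3724,220.59°,0.5525) → tip=(-0.0430,-0.0369,0.5486)
cmd 2: set φ=78.56° → (κ,φ,ℓ)=(0.3724,78.56°,0.5525) → tip=(0.0112,0.0555,0.5486)
cmd 3: set ℓ=3.5329 → (κ,φ,ℓ)=(0.3724,78.56°,3.5329) → tip=(0.3982,1.9677,2.5984)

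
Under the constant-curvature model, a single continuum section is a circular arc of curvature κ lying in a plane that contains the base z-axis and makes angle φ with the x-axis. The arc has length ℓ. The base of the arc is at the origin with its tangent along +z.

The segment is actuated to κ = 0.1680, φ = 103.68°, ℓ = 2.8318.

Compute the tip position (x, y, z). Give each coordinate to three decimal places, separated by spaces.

-0.156 0.642 2.726

θ = κ·ℓ = 0.1680 × 2.8318 = 0.47574 rad
ρ = (1 − cos θ)/κ = (1 − 0.88895)/0.1680 = 0.66099
z = sin θ / κ = 0.45800/0.1680 = 2.72618
x = ρ cos φ = 0.66099 × cos(103.68°) = -0.15632
y = ρ sin φ = 0.66099 × sin(103.68°) = 0.64224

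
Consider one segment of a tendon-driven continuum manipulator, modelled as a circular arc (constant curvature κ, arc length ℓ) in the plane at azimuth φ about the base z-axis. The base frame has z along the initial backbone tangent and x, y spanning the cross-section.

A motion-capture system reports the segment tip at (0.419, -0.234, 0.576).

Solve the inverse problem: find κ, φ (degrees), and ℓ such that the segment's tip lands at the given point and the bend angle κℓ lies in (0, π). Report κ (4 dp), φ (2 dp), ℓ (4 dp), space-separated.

ρ = √(x²+y²) = √(0.419² + -0.234²) = 0.47991
φ = atan2(y, x) mod 360° = atan2(-0.234, 0.419) = 330.8178°
|p|² = ρ² + z² = 0.47991² + 0.576² = 0.56209
κ = 2ρ / |p|² = 2×0.47991 / 0.56209 = 1.70759
θ = 2·atan2(ρ, z) = 2·atan2(0.47991, 0.576) = 1.38930 rad
ℓ = θ/κ = 1.38930/1.70759 = 0.81360

1.7076 330.82 0.8136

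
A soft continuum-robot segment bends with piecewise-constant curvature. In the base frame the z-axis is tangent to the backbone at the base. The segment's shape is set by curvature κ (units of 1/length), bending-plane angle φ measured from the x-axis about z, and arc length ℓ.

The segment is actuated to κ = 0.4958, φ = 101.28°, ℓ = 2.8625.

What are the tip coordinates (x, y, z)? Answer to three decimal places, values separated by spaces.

-0.335 1.679 1.994

θ = κ·ℓ = 0.4958 × 2.8625 = 1.41923 rad
ρ = (1 − cos θ)/κ = (1 − 0.15099)/0.4958 = 1.71241
z = sin θ / κ = 0.98854/0.4958 = 1.99382
x = ρ cos φ = 1.71241 × cos(101.28°) = -0.33495
y = ρ sin φ = 1.71241 × sin(101.28°) = 1.67933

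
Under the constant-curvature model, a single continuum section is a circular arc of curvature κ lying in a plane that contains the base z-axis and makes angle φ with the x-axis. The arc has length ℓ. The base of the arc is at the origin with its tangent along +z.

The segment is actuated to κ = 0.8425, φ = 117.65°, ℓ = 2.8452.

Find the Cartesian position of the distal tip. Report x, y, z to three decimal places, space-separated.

-0.956 1.825 0.804

θ = κ·ℓ = 0.8425 × 2.8452 = 2.39708 rad
ρ = (1 − cos θ)/κ = (1 − -0.73542)/0.8425 = 2.05984
z = sin θ / κ = 0.67761/0.8425 = 0.80429
x = ρ cos φ = 2.05984 × cos(117.65°) = -0.95591
y = ρ sin φ = 2.05984 × sin(117.65°) = 1.82461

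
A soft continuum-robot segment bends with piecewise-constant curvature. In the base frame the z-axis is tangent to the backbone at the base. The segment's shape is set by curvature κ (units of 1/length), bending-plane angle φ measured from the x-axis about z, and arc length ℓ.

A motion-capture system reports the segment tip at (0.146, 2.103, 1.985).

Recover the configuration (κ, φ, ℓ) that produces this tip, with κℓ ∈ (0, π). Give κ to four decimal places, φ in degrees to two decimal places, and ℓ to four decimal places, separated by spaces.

ρ = √(x²+y²) = √(0.146² + 2.103²) = 2.10806
φ = atan2(y, x) mod 360° = atan2(2.103, 0.146) = 86.0286°
|p|² = ρ² + z² = 2.10806² + 1.985² = 8.38415
κ = 2ρ / |p|² = 2×2.10806 / 8.38415 = 0.50287
θ = 2·atan2(ρ, z) = 2·atan2(2.10806, 1.985) = 1.63091 rad
ℓ = θ/κ = 1.63091/0.50287 = 3.24321

0.5029 86.03 3.2432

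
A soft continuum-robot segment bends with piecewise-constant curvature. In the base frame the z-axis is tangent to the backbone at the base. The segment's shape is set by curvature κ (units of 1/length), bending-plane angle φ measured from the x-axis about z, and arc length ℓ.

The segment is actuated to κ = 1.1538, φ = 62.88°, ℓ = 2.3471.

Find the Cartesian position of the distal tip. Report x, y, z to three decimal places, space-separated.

θ = κ·ℓ = 1.1538 × 2.3471 = 2.70808 rad
ρ = (1 − cos θ)/κ = (1 − -0.90750)/1.1538 = 1.65323
z = sin θ / κ = 0.42006/1.1538 = 0.36406
x = ρ cos φ = 1.65323 × cos(62.88°) = 0.75363
y = ρ sin φ = 1.65323 × sin(62.88°) = 1.47146

0.754 1.471 0.364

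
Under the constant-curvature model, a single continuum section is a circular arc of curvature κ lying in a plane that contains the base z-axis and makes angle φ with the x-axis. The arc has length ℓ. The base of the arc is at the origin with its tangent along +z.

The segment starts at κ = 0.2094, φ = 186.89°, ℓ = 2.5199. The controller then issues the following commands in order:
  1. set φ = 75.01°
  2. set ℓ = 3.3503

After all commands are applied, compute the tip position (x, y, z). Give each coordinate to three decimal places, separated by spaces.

0.292 1.089 3.082

initial: κ=0.2094, φ=186.89°, ℓ=2.5199
cmd 1: set φ=75.01° → (κ,φ,ℓ)=(0.2094,75.01°,2.5199) → tip=(0.1680,0.6274,2.4046)
cmd 2: set ℓ=3.3503 → (κ,φ,ℓ)=(0.2094,75.01°,3.3503) → tip=(0.2917,1.0894,3.0822)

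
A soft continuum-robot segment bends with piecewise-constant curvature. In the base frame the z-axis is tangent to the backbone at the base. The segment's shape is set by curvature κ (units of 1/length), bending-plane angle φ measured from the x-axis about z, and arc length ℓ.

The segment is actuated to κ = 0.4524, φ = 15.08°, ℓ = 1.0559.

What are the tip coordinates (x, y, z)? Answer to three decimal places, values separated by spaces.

θ = κ·ℓ = 0.4524 × 1.0559 = 0.47769 rad
ρ = (1 − cos θ)/κ = (1 − 0.88806)/0.4524 = 0.24744
z = sin θ / κ = 0.45973/0.4524 = 1.01620
x = ρ cos φ = 0.24744 × cos(15.08°) = 0.23892
y = ρ sin φ = 0.24744 × sin(15.08°) = 0.06437

0.239 0.064 1.016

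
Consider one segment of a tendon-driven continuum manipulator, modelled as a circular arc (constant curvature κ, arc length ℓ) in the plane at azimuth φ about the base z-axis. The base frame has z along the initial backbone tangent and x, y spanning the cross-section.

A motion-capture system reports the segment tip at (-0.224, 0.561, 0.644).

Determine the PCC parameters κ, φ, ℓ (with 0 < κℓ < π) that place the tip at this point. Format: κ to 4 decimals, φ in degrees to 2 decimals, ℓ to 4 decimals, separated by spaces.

ρ = √(x²+y²) = √(-0.224² + 0.561²) = 0.60407
φ = atan2(y, x) mod 360° = atan2(0.561, -0.224) = 111.7662°
|p|² = ρ² + z² = 0.60407² + 0.644² = 0.77963
κ = 2ρ / |p|² = 2×0.60407 / 0.77963 = 1.54962
θ = 2·atan2(ρ, z) = 2·atan2(0.60407, 0.644) = 1.50683 rad
ℓ = θ/κ = 1.50683/1.54962 = 0.97239

1.5496 111.77 0.9724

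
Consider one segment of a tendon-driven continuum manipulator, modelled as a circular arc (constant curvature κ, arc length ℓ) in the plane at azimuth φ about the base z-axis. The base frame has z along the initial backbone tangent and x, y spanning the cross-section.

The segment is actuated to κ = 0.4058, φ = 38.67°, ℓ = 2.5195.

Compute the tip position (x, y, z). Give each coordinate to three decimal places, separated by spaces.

0.921 0.737 2.103

θ = κ·ℓ = 0.4058 × 2.5195 = 1.02241 rad
ρ = (1 − cos θ)/κ = (1 − 0.52131)/0.4058 = 1.17962
z = sin θ / κ = 0.85337/0.4058 = 2.10293
x = ρ cos φ = 1.17962 × cos(38.67°) = 0.92100
y = ρ sin φ = 1.17962 × sin(38.67°) = 0.73707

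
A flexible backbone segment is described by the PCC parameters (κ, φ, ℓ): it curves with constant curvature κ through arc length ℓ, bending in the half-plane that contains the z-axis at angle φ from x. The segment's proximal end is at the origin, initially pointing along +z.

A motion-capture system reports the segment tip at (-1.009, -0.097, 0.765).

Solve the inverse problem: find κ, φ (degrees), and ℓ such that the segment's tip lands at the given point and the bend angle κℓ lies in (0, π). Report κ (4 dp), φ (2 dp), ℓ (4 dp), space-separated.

1.2571 185.49 1.4706

ρ = √(x²+y²) = √(-1.009² + -0.097²) = 1.01365
φ = atan2(y, x) mod 360° = atan2(-0.097, -1.009) = 185.4912°
|p|² = ρ² + z² = 1.01365² + 0.765² = 1.61271
κ = 2ρ / |p|² = 2×1.01365 / 1.61271 = 1.25707
θ = 2·atan2(ρ, z) = 2·atan2(1.01365, 0.765) = 1.84859 rad
ℓ = θ/κ = 1.84859/1.25707 = 1.47055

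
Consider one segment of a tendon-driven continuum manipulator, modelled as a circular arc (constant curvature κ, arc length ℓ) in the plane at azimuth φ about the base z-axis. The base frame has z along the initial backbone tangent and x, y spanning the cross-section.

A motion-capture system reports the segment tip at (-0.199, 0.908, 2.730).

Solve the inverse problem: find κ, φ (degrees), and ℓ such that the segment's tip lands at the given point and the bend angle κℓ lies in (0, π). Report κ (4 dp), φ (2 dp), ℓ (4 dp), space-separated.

ρ = √(x²+y²) = √(-0.199² + 0.908²) = 0.92955
φ = atan2(y, x) mod 360° = atan2(0.908, -0.199) = 102.3617°
|p|² = ρ² + z² = 0.92955² + 2.730² = 8.31696
κ = 2ρ / |p|² = 2×0.92955 / 8.31696 = 0.22353
θ = 2·atan2(ρ, z) = 2·atan2(0.92955, 2.730) = 0.65636 rad
ℓ = θ/κ = 0.65636/0.22353 = 2.93634

0.2235 102.36 2.9363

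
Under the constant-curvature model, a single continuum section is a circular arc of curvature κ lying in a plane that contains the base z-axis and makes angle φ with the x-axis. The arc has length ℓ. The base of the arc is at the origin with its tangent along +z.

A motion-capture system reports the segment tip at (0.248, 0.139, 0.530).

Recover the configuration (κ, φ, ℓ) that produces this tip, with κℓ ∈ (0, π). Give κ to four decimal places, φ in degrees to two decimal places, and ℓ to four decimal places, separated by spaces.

ρ = √(x²+y²) = √(0.248² + 0.139²) = 0.28430
φ = atan2(y, x) mod 360° = atan2(0.139, 0.248) = 29.2699°
|p|² = ρ² + z² = 0.28430² + 0.530² = 0.36173
κ = 2ρ / |p|² = 2×0.28430 / 0.36173 = 1.57190
θ = 2·atan2(ρ, z) = 2·atan2(0.28430, 0.530) = 0.98470 rad
ℓ = θ/κ = 0.98470/1.57190 = 0.62644

1.5719 29.27 0.6264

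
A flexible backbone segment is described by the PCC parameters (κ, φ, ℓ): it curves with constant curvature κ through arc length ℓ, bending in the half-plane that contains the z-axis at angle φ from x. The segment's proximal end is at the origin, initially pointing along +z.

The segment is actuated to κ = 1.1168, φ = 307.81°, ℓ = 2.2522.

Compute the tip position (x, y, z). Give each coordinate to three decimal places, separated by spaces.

0.994 -1.281 0.525

θ = κ·ℓ = 1.1168 × 2.2522 = 2.51526 rad
ρ = (1 − cos θ)/κ = (1 − -0.81018)/1.1168 = 1.62086
z = sin θ / κ = 0.58618/1.1168 = 0.52487
x = ρ cos φ = 1.62086 × cos(307.81°) = 0.99366
y = ρ sin φ = 1.62086 × sin(307.81°) = -1.28056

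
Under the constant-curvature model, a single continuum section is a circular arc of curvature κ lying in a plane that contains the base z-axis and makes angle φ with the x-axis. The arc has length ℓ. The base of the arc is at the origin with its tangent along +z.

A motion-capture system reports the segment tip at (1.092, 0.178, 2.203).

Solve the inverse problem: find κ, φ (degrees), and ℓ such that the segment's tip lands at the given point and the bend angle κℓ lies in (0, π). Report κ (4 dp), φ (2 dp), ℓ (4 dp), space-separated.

0.3641 9.26 2.5565

ρ = √(x²+y²) = √(1.092² + 0.178²) = 1.10641
φ = atan2(y, x) mod 360° = atan2(0.178, 1.092) = 9.2580°
|p|² = ρ² + z² = 1.10641² + 2.203² = 6.07736
κ = 2ρ / |p|² = 2×1.10641 / 6.07736 = 0.36411
θ = 2·atan2(ρ, z) = 2·atan2(1.10641, 2.203) = 0.93086 rad
ℓ = θ/κ = 0.93086/0.36411 = 2.55654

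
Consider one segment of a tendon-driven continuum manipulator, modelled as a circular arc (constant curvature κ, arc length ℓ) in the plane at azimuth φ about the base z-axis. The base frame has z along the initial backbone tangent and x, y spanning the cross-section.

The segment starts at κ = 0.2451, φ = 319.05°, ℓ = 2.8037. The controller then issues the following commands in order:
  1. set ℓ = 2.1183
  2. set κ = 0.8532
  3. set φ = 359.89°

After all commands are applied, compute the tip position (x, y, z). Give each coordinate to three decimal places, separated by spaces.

1.447 -0.003 1.139

initial: κ=0.2451, φ=319.05°, ℓ=2.8037
cmd 1: set ℓ=2.1183 → (κ,φ,ℓ)=(0.2451,319.05°,2.1183) → tip=(0.4061,-0.3524,2.0244)
cmd 2: set κ=0.8532 → (κ,φ,ℓ)=(0.8532,319.05°,2.1183) → tip=(1.0927,-0.9482,1.1394)
cmd 3: set φ=359.89° → (κ,φ,ℓ)=(0.8532,359.89°,2.1183) → tip=(1.4467,-0.0028,1.1394)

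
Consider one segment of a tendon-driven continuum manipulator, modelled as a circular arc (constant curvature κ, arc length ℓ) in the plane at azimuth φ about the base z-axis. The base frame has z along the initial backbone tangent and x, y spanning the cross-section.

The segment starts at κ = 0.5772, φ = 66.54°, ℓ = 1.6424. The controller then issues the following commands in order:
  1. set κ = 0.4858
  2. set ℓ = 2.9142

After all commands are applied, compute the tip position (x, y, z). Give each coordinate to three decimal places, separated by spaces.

initial: κ=0.5772, φ=66.54°, ℓ=1.6424
cmd 1: set κ=0.4858 → (κ,φ,ℓ)=(0.4858,66.54°,1.6424) → tip=(0.2473,0.5698,1.4736)
cmd 2: set ℓ=2.9142 → (κ,φ,ℓ)=(0.4858,66.54°,2.9142) → tip=(0.6929,1.5966,2.0338)

0.693 1.597 2.034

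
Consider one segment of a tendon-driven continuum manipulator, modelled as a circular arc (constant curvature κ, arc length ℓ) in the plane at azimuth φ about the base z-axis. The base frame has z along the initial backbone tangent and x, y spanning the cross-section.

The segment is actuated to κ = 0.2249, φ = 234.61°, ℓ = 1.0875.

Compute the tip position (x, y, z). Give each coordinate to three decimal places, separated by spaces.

-0.077 -0.108 1.077

θ = κ·ℓ = 0.2249 × 1.0875 = 0.24458 rad
ρ = (1 − cos θ)/κ = (1 − 0.97024)/0.2249 = 0.13233
z = sin θ / κ = 0.24215/0.2249 = 1.07669
x = ρ cos φ = 0.13233 × cos(234.61°) = -0.07664
y = ρ sin φ = 0.13233 × sin(234.61°) = -0.10788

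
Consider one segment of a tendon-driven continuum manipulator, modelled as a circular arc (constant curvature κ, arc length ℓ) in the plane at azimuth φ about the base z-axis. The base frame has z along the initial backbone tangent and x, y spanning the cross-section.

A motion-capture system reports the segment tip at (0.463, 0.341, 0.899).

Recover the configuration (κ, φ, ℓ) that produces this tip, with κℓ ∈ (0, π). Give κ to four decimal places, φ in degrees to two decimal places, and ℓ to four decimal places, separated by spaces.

1.0098 36.37 1.1270

ρ = √(x²+y²) = √(0.463² + 0.341²) = 0.57502
φ = atan2(y, x) mod 360° = atan2(0.341, 0.463) = 36.3717°
|p|² = ρ² + z² = 0.57502² + 0.899² = 1.13885
κ = 2ρ / |p|² = 2×0.57502 / 1.13885 = 1.00983
θ = 2·atan2(ρ, z) = 2·atan2(0.57502, 0.899) = 1.13809 rad
ℓ = θ/κ = 1.13809/1.00983 = 1.12702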